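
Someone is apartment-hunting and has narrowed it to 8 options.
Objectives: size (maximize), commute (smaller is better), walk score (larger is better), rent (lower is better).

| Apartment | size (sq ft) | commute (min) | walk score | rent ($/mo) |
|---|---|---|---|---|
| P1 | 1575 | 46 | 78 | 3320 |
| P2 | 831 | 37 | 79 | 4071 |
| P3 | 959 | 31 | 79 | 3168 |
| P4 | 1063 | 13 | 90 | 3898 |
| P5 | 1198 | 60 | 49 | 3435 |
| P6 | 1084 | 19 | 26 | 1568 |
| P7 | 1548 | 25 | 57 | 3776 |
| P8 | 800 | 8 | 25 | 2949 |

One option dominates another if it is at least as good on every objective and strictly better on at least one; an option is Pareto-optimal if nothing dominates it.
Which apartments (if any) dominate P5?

P1

P1: size 1575≥1198, commute 46≤60, walk score 78≥49, rent 3320≤3435 — dominates P5.
Others (P2, P3, P4, P6, P7, P8) are each worse than P5 on at least one objective.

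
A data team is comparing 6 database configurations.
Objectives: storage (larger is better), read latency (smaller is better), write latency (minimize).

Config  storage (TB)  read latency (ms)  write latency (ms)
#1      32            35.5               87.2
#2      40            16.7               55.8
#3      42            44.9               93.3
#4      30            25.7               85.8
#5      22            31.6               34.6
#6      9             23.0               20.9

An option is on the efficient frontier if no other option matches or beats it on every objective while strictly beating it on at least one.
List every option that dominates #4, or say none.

#2

#2: storage 40≥30, read latency 16.7≤25.7, write latency 55.8≤85.8 — dominates #4.
Others (#1, #3, #5, #6) are each worse than #4 on at least one objective.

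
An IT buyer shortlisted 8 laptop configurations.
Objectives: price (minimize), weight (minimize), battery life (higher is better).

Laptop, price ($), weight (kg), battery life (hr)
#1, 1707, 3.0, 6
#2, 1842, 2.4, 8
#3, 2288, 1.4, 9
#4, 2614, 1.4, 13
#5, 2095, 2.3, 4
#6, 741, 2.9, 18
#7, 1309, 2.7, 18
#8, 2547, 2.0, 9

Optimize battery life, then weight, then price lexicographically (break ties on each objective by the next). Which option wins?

#7

First maximize battery life: best is 18, kept {#6, #7}.
Then minimize weight: best is 2.7, kept {#7}.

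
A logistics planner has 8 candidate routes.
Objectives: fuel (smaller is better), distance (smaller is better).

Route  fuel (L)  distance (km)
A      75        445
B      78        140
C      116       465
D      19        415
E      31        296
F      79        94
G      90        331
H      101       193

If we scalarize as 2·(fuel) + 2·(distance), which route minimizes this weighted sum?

A: 2·75 + 2·445 = 1040
B: 2·78 + 2·140 = 436
C: 2·116 + 2·465 = 1162
D: 2·19 + 2·415 = 868
E: 2·31 + 2·296 = 654
F: 2·79 + 2·94 = 346
G: 2·90 + 2·331 = 842
H: 2·101 + 2·193 = 588
Lowest: F at 346.

F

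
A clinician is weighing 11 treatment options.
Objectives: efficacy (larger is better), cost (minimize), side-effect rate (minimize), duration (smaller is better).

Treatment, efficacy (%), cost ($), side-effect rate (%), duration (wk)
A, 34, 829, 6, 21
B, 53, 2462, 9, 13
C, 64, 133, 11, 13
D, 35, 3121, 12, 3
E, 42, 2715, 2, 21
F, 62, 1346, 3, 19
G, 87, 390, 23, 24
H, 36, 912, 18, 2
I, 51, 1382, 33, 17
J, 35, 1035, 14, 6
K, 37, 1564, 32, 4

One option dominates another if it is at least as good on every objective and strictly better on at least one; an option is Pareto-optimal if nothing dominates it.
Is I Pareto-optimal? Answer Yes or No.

No

C vs I: efficacy 64≥51, cost 133≤1382, side-effect rate 11≤33, duration 13≤17 — C is at least as good on every objective and strictly better on at least one, so C dominates I.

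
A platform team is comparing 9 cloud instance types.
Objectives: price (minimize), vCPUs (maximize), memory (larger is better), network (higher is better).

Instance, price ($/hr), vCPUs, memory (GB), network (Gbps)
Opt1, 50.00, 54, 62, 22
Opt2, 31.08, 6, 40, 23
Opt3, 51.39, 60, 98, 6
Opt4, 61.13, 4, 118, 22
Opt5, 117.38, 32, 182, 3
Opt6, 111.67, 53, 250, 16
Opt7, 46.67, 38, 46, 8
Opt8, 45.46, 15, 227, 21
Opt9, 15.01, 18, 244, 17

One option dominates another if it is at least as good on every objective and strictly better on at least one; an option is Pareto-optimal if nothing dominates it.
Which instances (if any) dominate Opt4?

Opt1: worse on memory (62 vs 118).
Opt2: worse on memory (40 vs 118).
Opt3: worse on memory (98 vs 118).
Opt5: worse on price (117.38 vs 61.13).
Opt6: worse on price (111.67 vs 61.13).
Opt7: worse on memory (46 vs 118).
Opt8: worse on network (21 vs 22).
Opt9: worse on network (17 vs 22).
No option dominates Opt4.

none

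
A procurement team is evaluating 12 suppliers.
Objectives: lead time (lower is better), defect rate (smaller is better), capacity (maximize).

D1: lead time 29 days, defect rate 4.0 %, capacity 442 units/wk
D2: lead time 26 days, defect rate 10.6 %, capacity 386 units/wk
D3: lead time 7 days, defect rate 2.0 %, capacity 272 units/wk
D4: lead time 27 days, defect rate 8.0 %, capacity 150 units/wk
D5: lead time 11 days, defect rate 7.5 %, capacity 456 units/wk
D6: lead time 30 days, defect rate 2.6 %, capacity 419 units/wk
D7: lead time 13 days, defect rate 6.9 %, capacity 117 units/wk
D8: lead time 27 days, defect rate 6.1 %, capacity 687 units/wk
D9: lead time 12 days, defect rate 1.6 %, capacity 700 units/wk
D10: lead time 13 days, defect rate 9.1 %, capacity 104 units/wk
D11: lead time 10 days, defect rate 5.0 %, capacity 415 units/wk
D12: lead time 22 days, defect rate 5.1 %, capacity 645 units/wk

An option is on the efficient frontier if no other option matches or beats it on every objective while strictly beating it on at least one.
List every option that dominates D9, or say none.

D1: worse on lead time (29 vs 12).
D2: worse on lead time (26 vs 12).
D3: worse on defect rate (2.0 vs 1.6).
D4: worse on lead time (27 vs 12).
D5: worse on defect rate (7.5 vs 1.6).
D6: worse on lead time (30 vs 12).
D7: worse on lead time (13 vs 12).
D8: worse on lead time (27 vs 12).
D10: worse on lead time (13 vs 12).
D11: worse on defect rate (5.0 vs 1.6).
D12: worse on lead time (22 vs 12).
No option dominates D9.

none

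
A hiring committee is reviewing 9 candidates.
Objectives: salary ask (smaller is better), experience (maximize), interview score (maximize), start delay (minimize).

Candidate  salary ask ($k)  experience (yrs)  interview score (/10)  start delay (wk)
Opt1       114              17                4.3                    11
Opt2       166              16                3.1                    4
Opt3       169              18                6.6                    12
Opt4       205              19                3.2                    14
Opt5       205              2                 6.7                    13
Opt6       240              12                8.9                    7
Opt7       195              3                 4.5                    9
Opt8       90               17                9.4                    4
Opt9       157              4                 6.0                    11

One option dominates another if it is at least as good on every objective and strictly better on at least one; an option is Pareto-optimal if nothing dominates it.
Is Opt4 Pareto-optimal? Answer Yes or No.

Opt1: worse on experience (17 vs 19).
Opt2: worse on experience (16 vs 19).
Opt3: worse on experience (18 vs 19).
Opt5: worse on experience (2 vs 19).
Opt6: worse on salary ask (240 vs 205).
Opt7: worse on experience (3 vs 19).
Opt8: worse on experience (17 vs 19).
Opt9: worse on experience (4 vs 19).
No option is at least as good as Opt4 on every objective and strictly better on one.

Yes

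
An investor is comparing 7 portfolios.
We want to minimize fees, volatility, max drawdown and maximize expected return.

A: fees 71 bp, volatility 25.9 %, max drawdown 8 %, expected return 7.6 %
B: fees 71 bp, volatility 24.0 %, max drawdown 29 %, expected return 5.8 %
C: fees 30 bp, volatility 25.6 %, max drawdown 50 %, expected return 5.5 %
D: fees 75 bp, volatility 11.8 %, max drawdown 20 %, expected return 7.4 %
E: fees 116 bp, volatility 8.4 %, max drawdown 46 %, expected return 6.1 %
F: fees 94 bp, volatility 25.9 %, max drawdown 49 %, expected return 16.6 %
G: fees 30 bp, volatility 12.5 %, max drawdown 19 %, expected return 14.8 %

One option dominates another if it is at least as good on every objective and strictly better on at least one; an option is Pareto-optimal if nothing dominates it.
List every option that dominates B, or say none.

G

G: fees 30≤71, volatility 12.5≤24.0, max drawdown 19≤29, expected return 14.8≥5.8 — dominates B.
Others (A, C, D, E, F) are each worse than B on at least one objective.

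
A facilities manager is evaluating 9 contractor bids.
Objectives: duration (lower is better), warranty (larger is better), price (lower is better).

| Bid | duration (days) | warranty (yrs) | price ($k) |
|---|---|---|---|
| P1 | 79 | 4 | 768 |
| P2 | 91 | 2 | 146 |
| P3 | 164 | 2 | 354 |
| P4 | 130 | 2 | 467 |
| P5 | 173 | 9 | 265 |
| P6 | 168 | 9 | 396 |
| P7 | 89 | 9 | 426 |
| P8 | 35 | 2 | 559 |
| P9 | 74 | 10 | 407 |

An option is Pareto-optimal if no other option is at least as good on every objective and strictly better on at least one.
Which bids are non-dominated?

P2, P5, P6, P8, P9

P1: dominated by P9 (duration 74≤79, warranty 10≥4, price 407≤768).
P2: not dominated (best price).
P3: dominated by P2 (duration 91≤164, warranty 2≥2, price 146≤354).
P4: dominated by P2 (duration 91≤130, warranty 2≥2, price 146≤467).
P5: not dominated.
P6: not dominated.
P7: dominated by P9 (duration 74≤89, warranty 10≥9, price 407≤426).
P8: not dominated (best duration).
P9: not dominated (best warranty).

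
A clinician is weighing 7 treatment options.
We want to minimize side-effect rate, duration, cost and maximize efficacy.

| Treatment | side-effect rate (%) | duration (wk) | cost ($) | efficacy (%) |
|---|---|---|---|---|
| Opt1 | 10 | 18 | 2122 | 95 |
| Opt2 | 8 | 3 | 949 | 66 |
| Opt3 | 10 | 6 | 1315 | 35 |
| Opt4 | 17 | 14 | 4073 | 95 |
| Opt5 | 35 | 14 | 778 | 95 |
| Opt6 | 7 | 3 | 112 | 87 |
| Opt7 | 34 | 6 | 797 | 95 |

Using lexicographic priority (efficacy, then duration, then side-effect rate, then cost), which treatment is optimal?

First maximize efficacy: best is 95, kept {Opt1, Opt4, Opt5, Opt7}.
Then minimize duration: best is 6, kept {Opt7}.

Opt7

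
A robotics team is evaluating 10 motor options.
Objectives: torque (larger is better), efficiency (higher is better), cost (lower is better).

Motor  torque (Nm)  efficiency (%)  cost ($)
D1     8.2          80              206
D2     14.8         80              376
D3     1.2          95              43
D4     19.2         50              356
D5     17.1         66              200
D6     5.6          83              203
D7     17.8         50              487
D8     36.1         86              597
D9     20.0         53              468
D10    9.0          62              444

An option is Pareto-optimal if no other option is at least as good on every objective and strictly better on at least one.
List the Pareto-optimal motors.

D1, D2, D3, D4, D5, D6, D8, D9

D1: not dominated.
D2: not dominated.
D3: not dominated (best efficiency).
D4: not dominated.
D5: not dominated.
D6: not dominated.
D7: dominated by D4 (torque 19.2≥17.8, efficiency 50≥50, cost 356≤487).
D8: not dominated (best torque).
D9: not dominated.
D10: dominated by D2 (torque 14.8≥9.0, efficiency 80≥62, cost 376≤444).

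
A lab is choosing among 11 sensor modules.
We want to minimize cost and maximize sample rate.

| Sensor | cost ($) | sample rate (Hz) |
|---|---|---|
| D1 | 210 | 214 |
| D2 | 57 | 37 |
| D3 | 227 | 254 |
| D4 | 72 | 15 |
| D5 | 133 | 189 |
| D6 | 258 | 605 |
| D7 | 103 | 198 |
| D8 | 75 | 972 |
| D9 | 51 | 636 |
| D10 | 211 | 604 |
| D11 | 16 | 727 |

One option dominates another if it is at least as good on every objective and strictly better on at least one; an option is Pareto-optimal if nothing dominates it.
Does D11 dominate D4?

Yes

D11 vs D4: cost 16≤72, sample rate 727≥15 — D11 is at least as good on every objective with at least one strict improvement.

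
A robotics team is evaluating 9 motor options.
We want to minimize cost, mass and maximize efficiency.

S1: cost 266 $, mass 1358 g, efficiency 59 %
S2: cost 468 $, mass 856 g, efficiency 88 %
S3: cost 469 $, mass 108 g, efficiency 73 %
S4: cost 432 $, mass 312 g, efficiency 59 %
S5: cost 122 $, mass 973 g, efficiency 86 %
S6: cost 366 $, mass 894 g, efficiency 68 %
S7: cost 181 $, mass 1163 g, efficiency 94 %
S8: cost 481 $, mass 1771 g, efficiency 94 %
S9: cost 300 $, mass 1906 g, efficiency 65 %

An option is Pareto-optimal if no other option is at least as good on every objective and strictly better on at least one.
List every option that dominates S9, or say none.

S5, S7

S5: cost 122≤300, mass 973≤1906, efficiency 86≥65 — dominates S9.
S7: cost 181≤300, mass 1163≤1906, efficiency 94≥65 — dominates S9.
Others (S1, S2, S3, S4, S6, S8) are each worse than S9 on at least one objective.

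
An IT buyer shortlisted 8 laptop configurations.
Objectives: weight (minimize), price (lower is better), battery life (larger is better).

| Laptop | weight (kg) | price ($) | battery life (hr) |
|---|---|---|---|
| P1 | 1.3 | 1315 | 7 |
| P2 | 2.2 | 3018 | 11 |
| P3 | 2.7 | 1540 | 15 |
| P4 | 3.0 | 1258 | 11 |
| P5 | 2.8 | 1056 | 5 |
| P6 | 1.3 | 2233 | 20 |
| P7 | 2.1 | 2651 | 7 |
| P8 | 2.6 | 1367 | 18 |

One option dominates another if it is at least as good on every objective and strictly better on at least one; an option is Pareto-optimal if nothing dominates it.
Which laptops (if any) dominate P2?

P6: weight 1.3≤2.2, price 2233≤3018, battery life 20≥11 — dominates P2.
Others (P1, P3, P4, P5, P7, P8) are each worse than P2 on at least one objective.

P6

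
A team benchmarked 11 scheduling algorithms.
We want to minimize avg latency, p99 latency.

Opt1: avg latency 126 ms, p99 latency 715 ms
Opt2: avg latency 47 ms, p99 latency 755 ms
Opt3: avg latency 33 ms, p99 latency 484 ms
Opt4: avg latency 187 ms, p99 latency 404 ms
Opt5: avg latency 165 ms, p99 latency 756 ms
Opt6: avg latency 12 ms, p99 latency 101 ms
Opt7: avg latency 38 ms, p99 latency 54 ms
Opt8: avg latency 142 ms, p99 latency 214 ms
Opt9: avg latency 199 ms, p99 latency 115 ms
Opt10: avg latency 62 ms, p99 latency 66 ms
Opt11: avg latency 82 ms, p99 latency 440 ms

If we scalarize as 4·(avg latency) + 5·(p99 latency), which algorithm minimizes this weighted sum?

Opt1: 4·126 + 5·715 = 4079
Opt2: 4·47 + 5·755 = 3963
Opt3: 4·33 + 5·484 = 2552
Opt4: 4·187 + 5·404 = 2768
Opt5: 4·165 + 5·756 = 4440
Opt6: 4·12 + 5·101 = 553
Opt7: 4·38 + 5·54 = 422
Opt8: 4·142 + 5·214 = 1638
Opt9: 4·199 + 5·115 = 1371
Opt10: 4·62 + 5·66 = 578
Opt11: 4·82 + 5·440 = 2528
Lowest: Opt7 at 422.

Opt7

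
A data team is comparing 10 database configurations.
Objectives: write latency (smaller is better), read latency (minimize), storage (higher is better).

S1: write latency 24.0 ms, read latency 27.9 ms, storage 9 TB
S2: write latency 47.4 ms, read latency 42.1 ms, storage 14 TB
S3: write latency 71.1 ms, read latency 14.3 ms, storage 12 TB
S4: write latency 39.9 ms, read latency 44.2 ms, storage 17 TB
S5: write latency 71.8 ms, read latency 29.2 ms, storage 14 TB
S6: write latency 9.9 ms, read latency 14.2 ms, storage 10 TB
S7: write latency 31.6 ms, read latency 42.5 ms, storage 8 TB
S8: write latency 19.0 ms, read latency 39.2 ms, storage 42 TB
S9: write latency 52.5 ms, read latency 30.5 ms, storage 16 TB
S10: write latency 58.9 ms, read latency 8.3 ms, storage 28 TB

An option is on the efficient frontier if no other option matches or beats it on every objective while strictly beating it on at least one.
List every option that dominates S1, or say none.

S6: write latency 9.9≤24.0, read latency 14.2≤27.9, storage 10≥9 — dominates S1.
Others (S2, S3, S4, S5, S7, S8, S9, S10) are each worse than S1 on at least one objective.

S6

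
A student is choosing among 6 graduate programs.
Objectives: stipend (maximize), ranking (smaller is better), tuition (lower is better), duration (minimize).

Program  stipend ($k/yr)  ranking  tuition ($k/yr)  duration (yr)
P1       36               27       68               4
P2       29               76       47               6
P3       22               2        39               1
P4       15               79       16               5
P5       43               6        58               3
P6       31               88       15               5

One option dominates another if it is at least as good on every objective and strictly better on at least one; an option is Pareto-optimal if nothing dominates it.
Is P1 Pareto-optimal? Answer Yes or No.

No

P5 vs P1: stipend 43≥36, ranking 6≤27, tuition 58≤68, duration 3≤4 — P5 is at least as good on every objective and strictly better on at least one, so P5 dominates P1.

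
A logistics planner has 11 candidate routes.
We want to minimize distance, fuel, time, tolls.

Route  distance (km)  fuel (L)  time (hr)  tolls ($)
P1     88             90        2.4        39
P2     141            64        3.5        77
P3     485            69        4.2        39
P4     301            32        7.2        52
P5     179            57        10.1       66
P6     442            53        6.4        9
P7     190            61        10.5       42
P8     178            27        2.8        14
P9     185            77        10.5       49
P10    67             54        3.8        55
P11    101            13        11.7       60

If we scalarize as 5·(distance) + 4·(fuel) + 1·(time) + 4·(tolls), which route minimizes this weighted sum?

P10

P1: 5·88 + 4·90 + 1·2.4 + 4·39 = 958.4
P2: 5·141 + 4·64 + 1·3.5 + 4·77 = 1272.5
P3: 5·485 + 4·69 + 1·4.2 + 4·39 = 2861.2
P4: 5·301 + 4·32 + 1·7.2 + 4·52 = 1848.2
P5: 5·179 + 4·57 + 1·10.1 + 4·66 = 1397.1
P6: 5·442 + 4·53 + 1·6.4 + 4·9 = 2464.4
P7: 5·190 + 4·61 + 1·10.5 + 4·42 = 1372.5
P8: 5·178 + 4·27 + 1·2.8 + 4·14 = 1056.8
P9: 5·185 + 4·77 + 1·10.5 + 4·49 = 1439.5
P10: 5·67 + 4·54 + 1·3.8 + 4·55 = 774.8
P11: 5·101 + 4·13 + 1·11.7 + 4·60 = 808.7
Lowest: P10 at 774.8.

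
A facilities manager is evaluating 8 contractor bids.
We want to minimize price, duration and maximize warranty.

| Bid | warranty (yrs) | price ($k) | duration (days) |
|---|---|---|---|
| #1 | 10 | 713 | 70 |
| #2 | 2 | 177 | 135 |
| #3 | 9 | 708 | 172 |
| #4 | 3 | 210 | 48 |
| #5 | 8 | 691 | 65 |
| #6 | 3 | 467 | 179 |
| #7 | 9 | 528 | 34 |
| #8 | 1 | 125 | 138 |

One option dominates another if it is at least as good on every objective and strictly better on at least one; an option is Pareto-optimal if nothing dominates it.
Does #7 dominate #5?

#7 vs #5: warranty 9≥8, price 528≤691, duration 34≤65 — #7 is at least as good on every objective with at least one strict improvement.

Yes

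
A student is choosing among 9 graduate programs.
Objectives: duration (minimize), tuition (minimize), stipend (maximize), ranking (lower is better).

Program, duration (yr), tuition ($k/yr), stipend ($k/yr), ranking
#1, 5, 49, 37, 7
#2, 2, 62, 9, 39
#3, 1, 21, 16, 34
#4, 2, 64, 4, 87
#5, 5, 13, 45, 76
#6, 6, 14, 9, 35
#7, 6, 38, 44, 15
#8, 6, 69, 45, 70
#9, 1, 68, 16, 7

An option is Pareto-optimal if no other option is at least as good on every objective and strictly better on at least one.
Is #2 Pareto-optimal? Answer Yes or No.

No

#3 vs #2: duration 1≤2, tuition 21≤62, stipend 16≥9, ranking 34≤39 — #3 is at least as good on every objective and strictly better on at least one, so #3 dominates #2.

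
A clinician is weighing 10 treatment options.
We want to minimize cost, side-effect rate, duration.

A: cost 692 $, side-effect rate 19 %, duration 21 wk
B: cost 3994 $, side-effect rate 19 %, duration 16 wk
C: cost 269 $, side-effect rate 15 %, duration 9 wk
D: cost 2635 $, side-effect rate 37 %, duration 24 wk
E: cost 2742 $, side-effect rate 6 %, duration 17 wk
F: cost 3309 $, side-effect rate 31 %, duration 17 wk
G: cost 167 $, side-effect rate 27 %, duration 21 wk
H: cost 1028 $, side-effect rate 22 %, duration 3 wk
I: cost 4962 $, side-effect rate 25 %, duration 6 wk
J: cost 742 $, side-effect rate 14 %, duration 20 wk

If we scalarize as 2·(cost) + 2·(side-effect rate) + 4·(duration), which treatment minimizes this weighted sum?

G

A: 2·692 + 2·19 + 4·21 = 1506
B: 2·3994 + 2·19 + 4·16 = 8090
C: 2·269 + 2·15 + 4·9 = 604
D: 2·2635 + 2·37 + 4·24 = 5440
E: 2·2742 + 2·6 + 4·17 = 5564
F: 2·3309 + 2·31 + 4·17 = 6748
G: 2·167 + 2·27 + 4·21 = 472
H: 2·1028 + 2·22 + 4·3 = 2112
I: 2·4962 + 2·25 + 4·6 = 9998
J: 2·742 + 2·14 + 4·20 = 1592
Lowest: G at 472.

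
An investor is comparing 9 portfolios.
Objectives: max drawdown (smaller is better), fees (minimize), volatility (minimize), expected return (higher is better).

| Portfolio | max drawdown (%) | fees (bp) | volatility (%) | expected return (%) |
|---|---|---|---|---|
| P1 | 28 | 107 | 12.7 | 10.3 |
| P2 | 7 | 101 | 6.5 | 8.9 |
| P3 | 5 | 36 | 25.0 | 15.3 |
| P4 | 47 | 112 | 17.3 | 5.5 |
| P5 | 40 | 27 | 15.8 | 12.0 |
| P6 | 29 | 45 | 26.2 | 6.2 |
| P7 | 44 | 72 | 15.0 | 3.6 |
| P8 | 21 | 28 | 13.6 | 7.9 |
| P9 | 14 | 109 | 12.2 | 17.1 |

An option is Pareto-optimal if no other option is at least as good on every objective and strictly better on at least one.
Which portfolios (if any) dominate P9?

P1: worse on max drawdown (28 vs 14).
P2: worse on expected return (8.9 vs 17.1).
P3: worse on volatility (25.0 vs 12.2).
P4: worse on max drawdown (47 vs 14).
P5: worse on max drawdown (40 vs 14).
P6: worse on max drawdown (29 vs 14).
P7: worse on max drawdown (44 vs 14).
P8: worse on max drawdown (21 vs 14).
No option dominates P9.

none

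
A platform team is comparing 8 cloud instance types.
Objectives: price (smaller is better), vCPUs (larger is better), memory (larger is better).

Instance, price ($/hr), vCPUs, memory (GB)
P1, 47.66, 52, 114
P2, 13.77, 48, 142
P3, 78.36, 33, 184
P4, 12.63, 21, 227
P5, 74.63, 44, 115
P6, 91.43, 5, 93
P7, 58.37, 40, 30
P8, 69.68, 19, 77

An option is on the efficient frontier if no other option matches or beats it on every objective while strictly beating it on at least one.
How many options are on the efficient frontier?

4

P1: not dominated (best vCPUs).
P2: not dominated.
P3: not dominated.
P4: not dominated (best price).
P5: dominated by P2 (price 13.77≤74.63, vCPUs 48≥44, memory 142≥115).
P6: dominated by P1 (price 47.66≤91.43, vCPUs 52≥5, memory 114≥93).
P7: dominated by P1 (price 47.66≤58.37, vCPUs 52≥40, memory 114≥30).
P8: dominated by P1 (price 47.66≤69.68, vCPUs 52≥19, memory 114≥77).
Pareto-optimal: P1, P2, P3, P4 → 4.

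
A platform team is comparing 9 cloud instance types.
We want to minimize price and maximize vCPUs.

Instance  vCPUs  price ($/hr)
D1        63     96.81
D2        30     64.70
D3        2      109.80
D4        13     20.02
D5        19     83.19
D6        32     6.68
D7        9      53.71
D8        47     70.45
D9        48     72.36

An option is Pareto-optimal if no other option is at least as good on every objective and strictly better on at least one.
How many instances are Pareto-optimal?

4

D1: not dominated (best vCPUs).
D2: dominated by D6 (vCPUs 32≥30, price 6.68≤64.70).
D3: dominated by D1 (vCPUs 63≥2, price 96.81≤109.80).
D4: dominated by D6 (vCPUs 32≥13, price 6.68≤20.02).
D5: dominated by D2 (vCPUs 30≥19, price 64.70≤83.19).
D6: not dominated (best price).
D7: dominated by D4 (vCPUs 13≥9, price 20.02≤53.71).
D8: not dominated.
D9: not dominated.
Pareto-optimal: D1, D6, D8, D9 → 4.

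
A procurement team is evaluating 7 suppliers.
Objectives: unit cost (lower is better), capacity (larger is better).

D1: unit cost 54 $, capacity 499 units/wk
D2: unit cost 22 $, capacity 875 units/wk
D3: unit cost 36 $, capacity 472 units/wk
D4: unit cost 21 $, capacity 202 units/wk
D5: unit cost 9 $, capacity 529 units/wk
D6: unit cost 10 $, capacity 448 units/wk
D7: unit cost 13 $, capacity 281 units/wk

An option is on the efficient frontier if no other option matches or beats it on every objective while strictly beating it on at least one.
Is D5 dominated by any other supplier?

No

D1: worse on unit cost (54 vs 9).
D2: worse on unit cost (22 vs 9).
D3: worse on unit cost (36 vs 9).
D4: worse on unit cost (21 vs 9).
D6: worse on unit cost (10 vs 9).
D7: worse on unit cost (13 vs 9).
No option is at least as good as D5 on every objective and strictly better on one.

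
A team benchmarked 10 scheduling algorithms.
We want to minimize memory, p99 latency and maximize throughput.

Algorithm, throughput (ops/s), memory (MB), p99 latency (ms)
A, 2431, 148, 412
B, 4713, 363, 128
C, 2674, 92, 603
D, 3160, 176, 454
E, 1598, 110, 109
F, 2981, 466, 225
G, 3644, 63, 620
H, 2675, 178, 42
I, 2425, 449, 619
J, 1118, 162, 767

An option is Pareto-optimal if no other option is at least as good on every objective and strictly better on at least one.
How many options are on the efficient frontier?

A: not dominated.
B: not dominated (best throughput).
C: not dominated.
D: not dominated.
E: not dominated.
F: dominated by B (throughput 4713≥2981, memory 363≤466, p99 latency 128≤225).
G: not dominated (best memory).
H: not dominated (best p99 latency).
I: dominated by A (throughput 2431≥2425, memory 148≤449, p99 latency 412≤619).
J: dominated by A (throughput 2431≥1118, memory 148≤162, p99 latency 412≤767).
Pareto-optimal: A, B, C, D, E, G, H → 7.

7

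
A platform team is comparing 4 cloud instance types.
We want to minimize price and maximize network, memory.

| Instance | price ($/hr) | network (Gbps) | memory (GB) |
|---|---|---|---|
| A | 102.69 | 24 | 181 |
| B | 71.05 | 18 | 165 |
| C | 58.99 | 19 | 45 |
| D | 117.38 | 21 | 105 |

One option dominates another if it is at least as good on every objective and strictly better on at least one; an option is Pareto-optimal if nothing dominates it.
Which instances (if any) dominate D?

A: price 102.69≤117.38, network 24≥21, memory 181≥105 — dominates D.
Others (B, C) are each worse than D on at least one objective.

A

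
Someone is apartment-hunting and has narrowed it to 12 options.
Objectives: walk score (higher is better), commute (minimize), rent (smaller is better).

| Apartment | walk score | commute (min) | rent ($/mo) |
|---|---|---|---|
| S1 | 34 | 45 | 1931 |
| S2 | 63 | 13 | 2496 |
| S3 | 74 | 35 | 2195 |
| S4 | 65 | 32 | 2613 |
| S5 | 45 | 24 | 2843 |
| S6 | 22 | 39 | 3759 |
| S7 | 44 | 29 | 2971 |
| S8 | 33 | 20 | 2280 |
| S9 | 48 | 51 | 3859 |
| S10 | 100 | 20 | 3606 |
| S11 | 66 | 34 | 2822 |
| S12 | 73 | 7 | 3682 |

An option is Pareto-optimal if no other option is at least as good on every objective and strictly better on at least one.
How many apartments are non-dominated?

8

S1: not dominated (best rent).
S2: not dominated.
S3: not dominated.
S4: not dominated.
S5: dominated by S2 (walk score 63≥45, commute 13≤24, rent 2496≤2843).
S6: dominated by S2 (walk score 63≥22, commute 13≤39, rent 2496≤3759).
S7: dominated by S2 (walk score 63≥44, commute 13≤29, rent 2496≤2971).
S8: not dominated.
S9: dominated by S2 (walk score 63≥48, commute 13≤51, rent 2496≤3859).
S10: not dominated (best walk score).
S11: not dominated.
S12: not dominated (best commute).
Pareto-optimal: S1, S2, S3, S4, S8, S10, S11, S12 → 8.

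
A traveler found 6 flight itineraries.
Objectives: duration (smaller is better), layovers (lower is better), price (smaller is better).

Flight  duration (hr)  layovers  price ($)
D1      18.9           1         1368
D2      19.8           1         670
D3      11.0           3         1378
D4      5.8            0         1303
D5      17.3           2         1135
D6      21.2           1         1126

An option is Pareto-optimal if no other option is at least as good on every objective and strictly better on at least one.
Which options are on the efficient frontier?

D1: dominated by D4 (duration 5.8≤18.9, layovers 0≤1, price 1303≤1368).
D2: not dominated (best price).
D3: dominated by D4 (duration 5.8≤11.0, layovers 0≤3, price 1303≤1378).
D4: not dominated (best duration).
D5: not dominated.
D6: dominated by D2 (duration 19.8≤21.2, layovers 1≤1, price 670≤1126).

D2, D4, D5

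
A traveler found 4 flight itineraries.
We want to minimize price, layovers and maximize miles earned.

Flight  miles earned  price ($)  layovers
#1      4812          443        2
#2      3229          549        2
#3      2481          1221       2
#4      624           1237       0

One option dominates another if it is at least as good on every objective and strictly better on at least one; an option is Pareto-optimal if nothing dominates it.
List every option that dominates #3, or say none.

#1: miles earned 4812≥2481, price 443≤1221, layovers 2≤2 — dominates #3.
#2: miles earned 3229≥2481, price 549≤1221, layovers 2≤2 — dominates #3.
Others (#4) are each worse than #3 on at least one objective.

#1, #2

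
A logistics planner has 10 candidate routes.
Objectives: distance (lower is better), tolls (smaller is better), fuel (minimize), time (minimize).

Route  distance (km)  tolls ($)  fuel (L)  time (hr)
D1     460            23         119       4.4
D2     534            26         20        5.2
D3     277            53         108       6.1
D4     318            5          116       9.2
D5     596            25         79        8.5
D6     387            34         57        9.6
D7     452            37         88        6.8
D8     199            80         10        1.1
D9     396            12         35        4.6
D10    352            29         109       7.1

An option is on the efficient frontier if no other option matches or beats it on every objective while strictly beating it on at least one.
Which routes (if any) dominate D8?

none

D1: worse on distance (460 vs 199).
D2: worse on distance (534 vs 199).
D3: worse on distance (277 vs 199).
D4: worse on distance (318 vs 199).
D5: worse on distance (596 vs 199).
D6: worse on distance (387 vs 199).
D7: worse on distance (452 vs 199).
D9: worse on distance (396 vs 199).
D10: worse on distance (352 vs 199).
No option dominates D8.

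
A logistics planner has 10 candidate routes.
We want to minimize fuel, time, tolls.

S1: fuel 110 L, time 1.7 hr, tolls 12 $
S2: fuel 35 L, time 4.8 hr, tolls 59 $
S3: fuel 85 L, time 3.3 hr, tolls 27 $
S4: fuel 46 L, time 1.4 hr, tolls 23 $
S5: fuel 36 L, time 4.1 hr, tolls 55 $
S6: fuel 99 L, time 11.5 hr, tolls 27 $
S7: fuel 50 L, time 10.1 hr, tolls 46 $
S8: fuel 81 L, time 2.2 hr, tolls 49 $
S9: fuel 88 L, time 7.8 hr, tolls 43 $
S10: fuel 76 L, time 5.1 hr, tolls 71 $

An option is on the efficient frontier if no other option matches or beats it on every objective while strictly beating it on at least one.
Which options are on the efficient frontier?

S1, S2, S4, S5

S1: not dominated (best tolls).
S2: not dominated (best fuel).
S3: dominated by S4 (fuel 46≤85, time 1.4≤3.3, tolls 23≤27).
S4: not dominated (best time).
S5: not dominated.
S6: dominated by S3 (fuel 85≤99, time 3.3≤11.5, tolls 27≤27).
S7: dominated by S4 (fuel 46≤50, time 1.4≤10.1, tolls 23≤46).
S8: dominated by S4 (fuel 46≤81, time 1.4≤2.2, tolls 23≤49).
S9: dominated by S3 (fuel 85≤88, time 3.3≤7.8, tolls 27≤43).
S10: dominated by S2 (fuel 35≤76, time 4.8≤5.1, tolls 59≤71).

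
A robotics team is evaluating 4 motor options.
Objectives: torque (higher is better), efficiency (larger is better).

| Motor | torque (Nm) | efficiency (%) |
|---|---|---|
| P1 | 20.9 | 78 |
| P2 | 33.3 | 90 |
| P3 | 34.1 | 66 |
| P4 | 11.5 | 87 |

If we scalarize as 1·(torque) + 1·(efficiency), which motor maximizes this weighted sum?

P2

P1: 1·20.9 + 1·78 = 98.9
P2: 1·33.3 + 1·90 = 123.3
P3: 1·34.1 + 1·66 = 100.1
P4: 1·11.5 + 1·87 = 98.5
Highest: P2 at 123.3.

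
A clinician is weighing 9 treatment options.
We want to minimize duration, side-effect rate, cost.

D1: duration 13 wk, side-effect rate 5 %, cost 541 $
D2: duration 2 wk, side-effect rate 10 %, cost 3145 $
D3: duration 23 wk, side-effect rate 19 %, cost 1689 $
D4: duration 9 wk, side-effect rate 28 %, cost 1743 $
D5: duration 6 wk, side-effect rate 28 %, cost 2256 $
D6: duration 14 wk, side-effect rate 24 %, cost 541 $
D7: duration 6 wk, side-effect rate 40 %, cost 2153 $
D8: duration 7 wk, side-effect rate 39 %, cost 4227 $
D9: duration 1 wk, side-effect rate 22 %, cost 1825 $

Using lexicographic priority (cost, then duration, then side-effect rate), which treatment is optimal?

D1

First minimize cost: best is 541, kept {D1, D6}.
Then minimize duration: best is 13, kept {D1}.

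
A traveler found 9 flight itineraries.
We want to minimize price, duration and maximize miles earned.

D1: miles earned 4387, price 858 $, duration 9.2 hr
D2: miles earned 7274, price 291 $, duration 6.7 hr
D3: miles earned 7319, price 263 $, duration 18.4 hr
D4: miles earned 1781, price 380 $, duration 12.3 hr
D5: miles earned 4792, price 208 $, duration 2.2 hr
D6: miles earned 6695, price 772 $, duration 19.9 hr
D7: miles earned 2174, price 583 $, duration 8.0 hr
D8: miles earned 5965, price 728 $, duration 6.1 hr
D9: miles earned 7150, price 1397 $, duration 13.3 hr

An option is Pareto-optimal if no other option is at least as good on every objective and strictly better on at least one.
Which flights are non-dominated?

D1: dominated by D2 (miles earned 7274≥4387, price 291≤858, duration 6.7≤9.2).
D2: not dominated.
D3: not dominated (best miles earned).
D4: dominated by D2 (miles earned 7274≥1781, price 291≤380, duration 6.7≤12.3).
D5: not dominated (best price).
D6: dominated by D2 (miles earned 7274≥6695, price 291≤772, duration 6.7≤19.9).
D7: dominated by D2 (miles earned 7274≥2174, price 291≤583, duration 6.7≤8.0).
D8: not dominated.
D9: dominated by D2 (miles earned 7274≥7150, price 291≤1397, duration 6.7≤13.3).

D2, D3, D5, D8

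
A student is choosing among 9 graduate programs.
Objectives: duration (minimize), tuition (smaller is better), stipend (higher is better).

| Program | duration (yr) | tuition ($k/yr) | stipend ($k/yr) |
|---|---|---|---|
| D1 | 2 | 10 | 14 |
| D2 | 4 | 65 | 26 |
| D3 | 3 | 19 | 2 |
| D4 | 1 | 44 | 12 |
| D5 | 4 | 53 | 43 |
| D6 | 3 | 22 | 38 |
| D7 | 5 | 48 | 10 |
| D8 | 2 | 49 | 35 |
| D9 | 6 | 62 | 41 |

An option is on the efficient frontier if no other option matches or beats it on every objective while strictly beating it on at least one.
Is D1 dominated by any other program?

No

D2: worse on duration (4 vs 2).
D3: worse on duration (3 vs 2).
D4: worse on tuition (44 vs 10).
D5: worse on duration (4 vs 2).
D6: worse on duration (3 vs 2).
D7: worse on duration (5 vs 2).
D8: worse on tuition (49 vs 10).
D9: worse on duration (6 vs 2).
No option is at least as good as D1 on every objective and strictly better on one.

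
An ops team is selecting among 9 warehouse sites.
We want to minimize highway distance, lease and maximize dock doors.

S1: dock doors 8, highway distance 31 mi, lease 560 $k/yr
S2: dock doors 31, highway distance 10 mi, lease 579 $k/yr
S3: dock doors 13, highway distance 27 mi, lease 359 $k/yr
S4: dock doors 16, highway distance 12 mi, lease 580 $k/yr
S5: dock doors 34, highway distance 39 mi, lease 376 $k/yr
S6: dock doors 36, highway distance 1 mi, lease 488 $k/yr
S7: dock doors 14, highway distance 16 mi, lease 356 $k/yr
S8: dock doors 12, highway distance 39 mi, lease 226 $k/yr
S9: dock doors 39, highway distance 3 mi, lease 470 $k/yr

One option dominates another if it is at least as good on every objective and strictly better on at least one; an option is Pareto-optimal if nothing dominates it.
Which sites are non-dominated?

S1: dominated by S3 (dock doors 13≥8, highway distance 27≤31, lease 359≤560).
S2: dominated by S6 (dock doors 36≥31, highway distance 1≤10, lease 488≤579).
S3: dominated by S7 (dock doors 14≥13, highway distance 16≤27, lease 356≤359).
S4: dominated by S2 (dock doors 31≥16, highway distance 10≤12, lease 579≤580).
S5: not dominated.
S6: not dominated (best highway distance).
S7: not dominated.
S8: not dominated (best lease).
S9: not dominated (best dock doors).

S5, S6, S7, S8, S9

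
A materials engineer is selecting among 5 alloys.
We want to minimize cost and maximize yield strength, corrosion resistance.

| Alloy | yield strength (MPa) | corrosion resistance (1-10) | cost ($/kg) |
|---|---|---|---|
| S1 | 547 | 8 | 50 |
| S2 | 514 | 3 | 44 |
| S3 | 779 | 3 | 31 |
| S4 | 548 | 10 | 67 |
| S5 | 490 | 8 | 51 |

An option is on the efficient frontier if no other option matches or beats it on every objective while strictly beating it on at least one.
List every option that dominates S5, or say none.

S1: yield strength 547≥490, corrosion resistance 8≥8, cost 50≤51 — dominates S5.
Others (S2, S3, S4) are each worse than S5 on at least one objective.

S1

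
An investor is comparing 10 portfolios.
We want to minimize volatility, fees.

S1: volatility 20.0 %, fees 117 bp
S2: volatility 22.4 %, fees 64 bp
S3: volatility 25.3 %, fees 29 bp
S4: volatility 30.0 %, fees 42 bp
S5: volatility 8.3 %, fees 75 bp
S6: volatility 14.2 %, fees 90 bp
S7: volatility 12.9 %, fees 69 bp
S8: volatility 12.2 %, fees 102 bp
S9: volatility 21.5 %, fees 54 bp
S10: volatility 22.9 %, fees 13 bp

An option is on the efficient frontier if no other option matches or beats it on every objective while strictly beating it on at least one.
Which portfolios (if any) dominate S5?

S1: worse on volatility (20.0 vs 8.3).
S2: worse on volatility (22.4 vs 8.3).
S3: worse on volatility (25.3 vs 8.3).
S4: worse on volatility (30.0 vs 8.3).
S6: worse on volatility (14.2 vs 8.3).
S7: worse on volatility (12.9 vs 8.3).
S8: worse on volatility (12.2 vs 8.3).
S9: worse on volatility (21.5 vs 8.3).
S10: worse on volatility (22.9 vs 8.3).
No option dominates S5.

none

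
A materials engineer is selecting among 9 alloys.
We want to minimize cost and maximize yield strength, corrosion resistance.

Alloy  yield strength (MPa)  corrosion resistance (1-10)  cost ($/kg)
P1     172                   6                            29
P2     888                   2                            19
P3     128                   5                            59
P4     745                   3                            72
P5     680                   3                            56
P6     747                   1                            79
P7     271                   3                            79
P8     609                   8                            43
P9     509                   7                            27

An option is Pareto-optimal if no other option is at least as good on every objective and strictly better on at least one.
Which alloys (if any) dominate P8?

none

P1: worse on yield strength (172 vs 609).
P2: worse on corrosion resistance (2 vs 8).
P3: worse on yield strength (128 vs 609).
P4: worse on corrosion resistance (3 vs 8).
P5: worse on corrosion resistance (3 vs 8).
P6: worse on corrosion resistance (1 vs 8).
P7: worse on yield strength (271 vs 609).
P9: worse on yield strength (509 vs 609).
No option dominates P8.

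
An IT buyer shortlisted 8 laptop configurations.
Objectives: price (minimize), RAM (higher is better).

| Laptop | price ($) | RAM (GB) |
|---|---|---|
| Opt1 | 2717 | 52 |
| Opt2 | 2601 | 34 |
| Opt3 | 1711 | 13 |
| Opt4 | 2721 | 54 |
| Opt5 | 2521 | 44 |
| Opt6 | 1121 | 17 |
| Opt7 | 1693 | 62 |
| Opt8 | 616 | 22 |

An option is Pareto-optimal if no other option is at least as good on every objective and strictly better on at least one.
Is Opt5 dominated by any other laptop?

Yes

Opt7 vs Opt5: price 1693≤2521, RAM 62≥44 — Opt7 is at least as good on every objective and strictly better on at least one, so Opt7 dominates Opt5.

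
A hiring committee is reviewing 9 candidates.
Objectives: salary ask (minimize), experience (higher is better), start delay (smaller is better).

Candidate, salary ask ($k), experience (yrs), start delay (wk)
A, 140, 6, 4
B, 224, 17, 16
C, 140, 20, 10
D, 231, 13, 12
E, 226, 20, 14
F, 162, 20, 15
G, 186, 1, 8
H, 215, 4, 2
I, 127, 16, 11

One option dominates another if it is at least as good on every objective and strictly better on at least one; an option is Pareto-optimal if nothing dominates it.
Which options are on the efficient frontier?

A, C, H, I

A: not dominated.
B: dominated by C (salary ask 140≤224, experience 20≥17, start delay 10≤16).
C: not dominated.
D: dominated by C (salary ask 140≤231, experience 20≥13, start delay 10≤12).
E: dominated by C (salary ask 140≤226, experience 20≥20, start delay 10≤14).
F: dominated by C (salary ask 140≤162, experience 20≥20, start delay 10≤15).
G: dominated by A (salary ask 140≤186, experience 6≥1, start delay 4≤8).
H: not dominated (best start delay).
I: not dominated (best salary ask).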